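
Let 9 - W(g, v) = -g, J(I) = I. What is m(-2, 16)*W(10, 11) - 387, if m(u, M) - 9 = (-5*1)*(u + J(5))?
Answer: -501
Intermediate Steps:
m(u, M) = -16 - 5*u (m(u, M) = 9 + (-5*1)*(u + 5) = 9 - 5*(5 + u) = 9 + (-25 - 5*u) = -16 - 5*u)
W(g, v) = 9 + g (W(g, v) = 9 - (-1)*g = 9 + g)
m(-2, 16)*W(10, 11) - 387 = (-16 - 5*(-2))*(9 + 10) - 387 = (-16 + 10)*19 - 387 = -6*19 - 387 = -114 - 387 = -501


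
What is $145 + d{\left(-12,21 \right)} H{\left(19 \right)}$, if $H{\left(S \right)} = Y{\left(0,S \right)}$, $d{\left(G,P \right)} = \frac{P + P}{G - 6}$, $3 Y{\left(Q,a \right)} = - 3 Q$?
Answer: $145$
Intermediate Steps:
$Y{\left(Q,a \right)} = - Q$ ($Y{\left(Q,a \right)} = \frac{\left(-3\right) Q}{3} = - Q$)
$d{\left(G,P \right)} = \frac{2 P}{-6 + G}$
$H{\left(S \right)} = 0$ ($H{\left(S \right)} = \left(-1\right) 0 = 0$)
$145 + d{\left(-12,21 \right)} H{\left(19 \right)} = 145 + 2 \cdot 21 \frac{1}{-6 - 12} \cdot 0 = 145 + 2 \cdot 21 \frac{1}{-18} \cdot 0 = 145 + 2 \cdot 21 \left(- \frac{1}{18}\right) 0 = 145 - 0 = 145 + 0 = 145$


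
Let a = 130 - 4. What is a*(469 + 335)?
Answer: 101304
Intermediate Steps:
a = 126
a*(469 + 335) = 126*(469 + 335) = 126*804 = 101304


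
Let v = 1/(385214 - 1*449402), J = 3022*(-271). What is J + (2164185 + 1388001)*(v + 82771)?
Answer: 3145395667421881/10698 ≈ 2.9402e+11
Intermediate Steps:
J = -818962
v = -1/64188 (v = 1/(385214 - 449402) = 1/(-64188) = -1/64188 ≈ -1.5579e-5)
J + (2164185 + 1388001)*(v + 82771) = -818962 + (2164185 + 1388001)*(-1/64188 + 82771) = -818962 + 3552186*(5312904947/64188) = -818962 + 3145404428677357/10698 = 3145395667421881/10698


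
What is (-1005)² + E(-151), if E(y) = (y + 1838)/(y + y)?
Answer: 305025863/302 ≈ 1.0100e+6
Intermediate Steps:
E(y) = (1838 + y)/(2*y) (E(y) = (1838 + y)/((2*y)) = (1838 + y)*(1/(2*y)) = (1838 + y)/(2*y))
(-1005)² + E(-151) = (-1005)² + (½)*(1838 - 151)/(-151) = 1010025 + (½)*(-1/151)*1687 = 1010025 - 1687/302 = 305025863/302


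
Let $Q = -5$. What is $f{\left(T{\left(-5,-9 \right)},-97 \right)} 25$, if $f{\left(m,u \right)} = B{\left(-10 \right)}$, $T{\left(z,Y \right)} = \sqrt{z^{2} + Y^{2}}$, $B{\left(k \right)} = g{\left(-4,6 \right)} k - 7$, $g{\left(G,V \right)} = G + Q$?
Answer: $2075$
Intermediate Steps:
$g{\left(G,V \right)} = -5 + G$ ($g{\left(G,V \right)} = G - 5 = -5 + G$)
$B{\left(k \right)} = -7 - 9 k$ ($B{\left(k \right)} = \left(-5 - 4\right) k - 7 = - 9 k - 7 = -7 - 9 k$)
$T{\left(z,Y \right)} = \sqrt{Y^{2} + z^{2}}$
$f{\left(m,u \right)} = 83$ ($f{\left(m,u \right)} = -7 - -90 = -7 + 90 = 83$)
$f{\left(T{\left(-5,-9 \right)},-97 \right)} 25 = 83 \cdot 25 = 2075$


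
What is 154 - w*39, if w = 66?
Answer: -2420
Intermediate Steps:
154 - w*39 = 154 - 1*66*39 = 154 - 66*39 = 154 - 2574 = -2420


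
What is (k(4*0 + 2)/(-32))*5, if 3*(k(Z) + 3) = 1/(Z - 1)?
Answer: 5/12 ≈ 0.41667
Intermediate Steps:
k(Z) = -3 + 1/(3*(-1 + Z)) (k(Z) = -3 + 1/(3*(Z - 1)) = -3 + 1/(3*(-1 + Z)))
(k(4*0 + 2)/(-32))*5 = (((10 - 9*(4*0 + 2))/(3*(-1 + (4*0 + 2))))/(-32))*5 = (((10 - 9*(0 + 2))/(3*(-1 + (0 + 2))))*(-1/32))*5 = (((10 - 9*2)/(3*(-1 + 2)))*(-1/32))*5 = (((⅓)*(10 - 18)/1)*(-1/32))*5 = (((⅓)*1*(-8))*(-1/32))*5 = -8/3*(-1/32)*5 = (1/12)*5 = 5/12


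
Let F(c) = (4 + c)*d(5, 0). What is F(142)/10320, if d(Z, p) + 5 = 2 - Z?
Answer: -73/645 ≈ -0.11318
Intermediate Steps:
d(Z, p) = -3 - Z (d(Z, p) = -5 + (2 - Z) = -3 - Z)
F(c) = -32 - 8*c (F(c) = (4 + c)*(-3 - 1*5) = (4 + c)*(-3 - 5) = (4 + c)*(-8) = -32 - 8*c)
F(142)/10320 = (-32 - 8*142)/10320 = (-32 - 1136)*(1/10320) = -1168*1/10320 = -73/645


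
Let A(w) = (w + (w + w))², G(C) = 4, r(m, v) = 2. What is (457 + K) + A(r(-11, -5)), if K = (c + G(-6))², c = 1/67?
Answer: 2285438/4489 ≈ 509.12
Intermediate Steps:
c = 1/67 ≈ 0.014925
A(w) = 9*w² (A(w) = (w + 2*w)² = (3*w)² = 9*w²)
K = 72361/4489 (K = (1/67 + 4)² = (269/67)² = 72361/4489 ≈ 16.120)
(457 + K) + A(r(-11, -5)) = (457 + 72361/4489) + 9*2² = 2123834/4489 + 9*4 = 2123834/4489 + 36 = 2285438/4489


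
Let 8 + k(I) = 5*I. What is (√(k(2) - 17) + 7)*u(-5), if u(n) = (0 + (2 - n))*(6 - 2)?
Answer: 196 + 28*I*√15 ≈ 196.0 + 108.44*I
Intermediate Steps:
k(I) = -8 + 5*I
u(n) = 8 - 4*n (u(n) = (2 - n)*4 = 8 - 4*n)
(√(k(2) - 17) + 7)*u(-5) = (√((-8 + 5*2) - 17) + 7)*(8 - 4*(-5)) = (√((-8 + 10) - 17) + 7)*(8 + 20) = (√(2 - 17) + 7)*28 = (√(-15) + 7)*28 = (I*√15 + 7)*28 = (7 + I*√15)*28 = 196 + 28*I*√15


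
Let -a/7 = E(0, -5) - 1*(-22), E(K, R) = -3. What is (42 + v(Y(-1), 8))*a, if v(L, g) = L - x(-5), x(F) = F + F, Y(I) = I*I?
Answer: -7049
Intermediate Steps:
Y(I) = I²
x(F) = 2*F
v(L, g) = 10 + L (v(L, g) = L - 2*(-5) = L - 1*(-10) = L + 10 = 10 + L)
a = -133 (a = -7*(-3 - 1*(-22)) = -7*(-3 + 22) = -7*19 = -133)
(42 + v(Y(-1), 8))*a = (42 + (10 + (-1)²))*(-133) = (42 + (10 + 1))*(-133) = (42 + 11)*(-133) = 53*(-133) = -7049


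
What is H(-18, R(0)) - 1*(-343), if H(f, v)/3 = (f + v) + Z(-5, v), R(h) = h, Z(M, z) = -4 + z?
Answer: 277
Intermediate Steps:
H(f, v) = -12 + 3*f + 6*v (H(f, v) = 3*((f + v) + (-4 + v)) = 3*(-4 + f + 2*v) = -12 + 3*f + 6*v)
H(-18, R(0)) - 1*(-343) = (-12 + 3*(-18) + 6*0) - 1*(-343) = (-12 - 54 + 0) + 343 = -66 + 343 = 277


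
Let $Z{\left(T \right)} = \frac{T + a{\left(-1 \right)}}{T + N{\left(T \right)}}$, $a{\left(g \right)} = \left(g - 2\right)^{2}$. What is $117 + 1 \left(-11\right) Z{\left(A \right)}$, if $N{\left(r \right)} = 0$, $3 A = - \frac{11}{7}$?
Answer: $295$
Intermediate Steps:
$A = - \frac{11}{21}$ ($A = \frac{\left(-11\right) \frac{1}{7}}{3} = \frac{1}{3} \left(- \frac{11}{7}\right) = - \frac{11}{21} \approx -0.52381$)
$a{\left(g \right)} = \left(-2 + g\right)^{2}$
$Z{\left(T \right)} = \frac{9 + T}{T}$ ($Z{\left(T \right)} = \frac{T + \left(-2 - 1\right)^{2}}{T + 0} = \frac{T + \left(-3\right)^{2}}{T} = \frac{T + 9}{T} = \frac{9 + T}{T}$)
$117 + 1 \left(-11\right) Z{\left(A \right)} = 117 + 1 \left(-11\right) \frac{9 - \frac{11}{21}}{- \frac{11}{21}} = 117 - 11 \left(\left(- \frac{21}{11}\right) \frac{178}{21}\right) = 117 - -178 = 117 + 178 = 295$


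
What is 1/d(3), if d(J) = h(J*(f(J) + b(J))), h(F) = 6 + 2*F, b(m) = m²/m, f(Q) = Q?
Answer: 1/42 ≈ 0.023810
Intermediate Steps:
b(m) = m
d(J) = 6 + 4*J² (d(J) = 6 + 2*(J*(J + J)) = 6 + 2*(J*(2*J)) = 6 + 2*(2*J²) = 6 + 4*J²)
1/d(3) = 1/(6 + 4*3²) = 1/(6 + 4*9) = 1/(6 + 36) = 1/42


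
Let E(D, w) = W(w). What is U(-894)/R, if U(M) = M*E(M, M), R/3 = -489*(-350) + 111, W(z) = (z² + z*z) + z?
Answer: -158692748/57087 ≈ -2779.8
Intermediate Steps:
W(z) = z + 2*z² (W(z) = (z² + z²) + z = 2*z² + z = z + 2*z²)
E(D, w) = w*(1 + 2*w)
R = 513783 (R = 3*(-489*(-350) + 111) = 3*(171150 + 111) = 3*171261 = 513783)
U(M) = M²*(1 + 2*M) (U(M) = M*(M*(1 + 2*M)) = M²*(1 + 2*M))
U(-894)/R = ((-894)²*(1 + 2*(-894)))/513783 = (799236*(1 - 1788))*(1/513783) = (799236*(-1787))*(1/513783) = -1428234732*1/513783 = -158692748/57087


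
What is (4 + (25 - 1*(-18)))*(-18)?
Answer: -846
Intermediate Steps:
(4 + (25 - 1*(-18)))*(-18) = (4 + (25 + 18))*(-18) = (4 + 43)*(-18) = 47*(-18) = -846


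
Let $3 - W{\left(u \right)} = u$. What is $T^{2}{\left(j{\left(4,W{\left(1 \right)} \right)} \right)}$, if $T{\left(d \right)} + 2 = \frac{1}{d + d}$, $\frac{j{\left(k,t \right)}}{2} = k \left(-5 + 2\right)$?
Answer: $\frac{9409}{2304} \approx 4.0838$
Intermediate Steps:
$W{\left(u \right)} = 3 - u$
$j{\left(k,t \right)} = - 6 k$ ($j{\left(k,t \right)} = 2 k \left(-5 + 2\right) = 2 k \left(-3\right) = 2 \left(- 3 k\right) = - 6 k$)
$T{\left(d \right)} = -2 + \frac{1}{2 d}$ ($T{\left(d \right)} = -2 + \frac{1}{d + d} = -2 + \frac{1}{2 d}$)
$T^{2}{\left(j{\left(4,W{\left(1 \right)} \right)} \right)} = \left(-2 + \frac{1}{2 \left(\left(-6\right) 4\right)}\right)^{2} = \left(-2 + \frac{1}{2 \left(-24\right)}\right)^{2} = \left(-2 + \frac{1}{2} \left(- \frac{1}{24}\right)\right)^{2} = \left(-2 - \frac{1}{48}\right)^{2} = \left(- \frac{97}{48}\right)^{2} = \frac{9409}{2304}$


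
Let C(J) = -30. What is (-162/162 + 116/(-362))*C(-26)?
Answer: 7170/181 ≈ 39.613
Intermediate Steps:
(-162/162 + 116/(-362))*C(-26) = (-162/162 + 116/(-362))*(-30) = (-162*1/162 + 116*(-1/362))*(-30) = (-1 - 58/181)*(-30) = -239/181*(-30) = 7170/181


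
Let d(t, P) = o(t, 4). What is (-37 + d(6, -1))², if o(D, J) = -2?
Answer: 1521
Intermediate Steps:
d(t, P) = -2
(-37 + d(6, -1))² = (-37 - 2)² = (-39)² = 1521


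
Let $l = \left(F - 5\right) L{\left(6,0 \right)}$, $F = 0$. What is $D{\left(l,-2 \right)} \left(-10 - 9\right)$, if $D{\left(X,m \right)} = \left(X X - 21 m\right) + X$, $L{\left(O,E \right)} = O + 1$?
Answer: $-23408$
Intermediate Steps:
$L{\left(O,E \right)} = 1 + O$
$l = -35$ ($l = \left(0 - 5\right) \left(1 + 6\right) = \left(-5\right) 7 = -35$)
$D{\left(X,m \right)} = X + X^{2} - 21 m$ ($D{\left(X,m \right)} = \left(X^{2} - 21 m\right) + X = X + X^{2} - 21 m$)
$D{\left(l,-2 \right)} \left(-10 - 9\right) = \left(-35 + \left(-35\right)^{2} - -42\right) \left(-10 - 9\right) = \left(-35 + 1225 + 42\right) \left(-10 - 9\right) = 1232 \left(-19\right) = -23408$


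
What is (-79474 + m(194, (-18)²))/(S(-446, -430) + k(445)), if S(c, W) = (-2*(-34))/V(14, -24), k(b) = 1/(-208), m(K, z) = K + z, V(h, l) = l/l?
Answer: -16422848/14143 ≈ -1161.2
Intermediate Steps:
V(h, l) = 1
k(b) = -1/208
S(c, W) = 68 (S(c, W) = -2*(-34)/1 = 68*1 = 68)
(-79474 + m(194, (-18)²))/(S(-446, -430) + k(445)) = (-79474 + (194 + (-18)²))/(68 - 1/208) = (-79474 + (194 + 324))/(14143/208) = (-79474 + 518)*(208/14143) = -78956*208/14143 = -16422848/14143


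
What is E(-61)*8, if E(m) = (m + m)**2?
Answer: 119072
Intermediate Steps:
E(m) = 4*m**2 (E(m) = (2*m)**2 = 4*m**2)
E(-61)*8 = (4*(-61)**2)*8 = (4*3721)*8 = 14884*8 = 119072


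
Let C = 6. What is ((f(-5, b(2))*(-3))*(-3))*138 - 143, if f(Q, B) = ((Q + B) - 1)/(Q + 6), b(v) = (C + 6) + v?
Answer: 9793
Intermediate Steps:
b(v) = 12 + v (b(v) = (6 + 6) + v = 12 + v)
f(Q, B) = (-1 + B + Q)/(6 + Q) (f(Q, B) = ((B + Q) - 1)/(6 + Q) = (-1 + B + Q)/(6 + Q))
((f(-5, b(2))*(-3))*(-3))*138 - 143 = ((((-1 + (12 + 2) - 5)/(6 - 5))*(-3))*(-3))*138 - 143 = ((((-1 + 14 - 5)/1)*(-3))*(-3))*138 - 143 = (((1*8)*(-3))*(-3))*138 - 143 = ((8*(-3))*(-3))*138 - 143 = -24*(-3)*138 - 143 = 72*138 - 143 = 9936 - 143 = 9793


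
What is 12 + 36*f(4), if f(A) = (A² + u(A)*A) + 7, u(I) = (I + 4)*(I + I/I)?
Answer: 6600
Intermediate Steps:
u(I) = (1 + I)*(4 + I) (u(I) = (4 + I)*(I + 1) = (4 + I)*(1 + I) = (1 + I)*(4 + I))
f(A) = 7 + A² + A*(4 + A² + 5*A) (f(A) = (A² + (4 + A² + 5*A)*A) + 7 = (A² + A*(4 + A² + 5*A)) + 7 = 7 + A² + A*(4 + A² + 5*A))
12 + 36*f(4) = 12 + 36*(7 + 4³ + 4*4 + 6*4²) = 12 + 36*(7 + 64 + 16 + 6*16) = 12 + 36*(7 + 64 + 16 + 96) = 12 + 36*183 = 12 + 6588 = 6600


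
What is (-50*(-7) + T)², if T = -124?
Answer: 51076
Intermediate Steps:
(-50*(-7) + T)² = (-50*(-7) - 124)² = (350 - 124)² = 226² = 51076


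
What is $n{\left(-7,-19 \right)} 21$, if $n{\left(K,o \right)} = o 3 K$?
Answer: $8379$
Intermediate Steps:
$n{\left(K,o \right)} = 3 K o$ ($n{\left(K,o \right)} = 3 o K = 3 K o$)
$n{\left(-7,-19 \right)} 21 = 3 \left(-7\right) \left(-19\right) 21 = 399 \cdot 21 = 8379$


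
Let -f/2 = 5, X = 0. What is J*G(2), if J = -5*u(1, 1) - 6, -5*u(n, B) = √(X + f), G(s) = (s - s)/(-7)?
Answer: 0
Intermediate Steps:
f = -10 (f = -2*5 = -10)
G(s) = 0 (G(s) = 0*(-⅐) = 0)
u(n, B) = -I*√10/5 (u(n, B) = -√(0 - 10)/5 = -I*√10/5)
J = -6 + I*√10 (J = -(-1)*I*√10 - 6 = I*√10 - 6 = -6 + I*√10 ≈ -6.0 + 3.1623*I)
J*G(2) = (-6 + I*√10)*0 = 0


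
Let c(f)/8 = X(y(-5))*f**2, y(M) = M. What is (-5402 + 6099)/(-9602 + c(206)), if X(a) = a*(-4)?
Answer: 697/6780158 ≈ 0.00010280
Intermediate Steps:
X(a) = -4*a
c(f) = 160*f**2 (c(f) = 8*((-4*(-5))*f**2) = 8*(20*f**2) = 160*f**2)
(-5402 + 6099)/(-9602 + c(206)) = (-5402 + 6099)/(-9602 + 160*206**2) = 697/(-9602 + 160*42436) = 697/(-9602 + 6789760) = 697/6780158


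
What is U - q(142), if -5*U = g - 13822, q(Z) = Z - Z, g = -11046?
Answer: 24868/5 ≈ 4973.6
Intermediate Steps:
q(Z) = 0
U = 24868/5 (U = -(-11046 - 13822)/5 = -⅕*(-24868) = 24868/5 ≈ 4973.6)
U - q(142) = 24868/5 - 1*0 = 24868/5 + 0 = 24868/5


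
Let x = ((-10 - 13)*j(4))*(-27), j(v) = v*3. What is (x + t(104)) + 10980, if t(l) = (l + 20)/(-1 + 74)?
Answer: 1345660/73 ≈ 18434.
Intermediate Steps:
j(v) = 3*v
x = 7452 (x = ((-10 - 13)*(3*4))*(-27) = -23*12*(-27) = -276*(-27) = 7452)
t(l) = 20/73 + l/73 (t(l) = (20 + l)/73 = (20 + l)*(1/73) = 20/73 + l/73)
(x + t(104)) + 10980 = (7452 + (20/73 + (1/73)*104)) + 10980 = (7452 + (20/73 + 104/73)) + 10980 = (7452 + 124/73) + 10980 = 544120/73 + 10980 = 1345660/73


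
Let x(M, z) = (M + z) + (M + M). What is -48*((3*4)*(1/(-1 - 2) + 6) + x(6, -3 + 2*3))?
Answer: -4272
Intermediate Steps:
x(M, z) = z + 3*M (x(M, z) = (M + z) + 2*M = z + 3*M)
-48*((3*4)*(1/(-1 - 2) + 6) + x(6, -3 + 2*3)) = -48*((3*4)*(1/(-1 - 2) + 6) + ((-3 + 2*3) + 3*6)) = -48*(12*(1/(-3) + 6) + ((-3 + 6) + 18)) = -48*(12*(-⅓ + 6) + (3 + 18)) = -48*(12*(17/3) + 21) = -48*(68 + 21) = -48*89 = -4272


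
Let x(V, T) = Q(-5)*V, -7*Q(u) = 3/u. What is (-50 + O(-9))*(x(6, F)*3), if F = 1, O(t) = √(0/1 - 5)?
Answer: -540/7 + 54*I*√5/35 ≈ -77.143 + 3.4499*I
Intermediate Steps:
Q(u) = -3/(7*u)
O(t) = I*√5 (O(t) = √(0*1 - 5) = √(0 - 5) = √(-5) = I*√5)
x(V, T) = 3*V/35 (x(V, T) = (-3/7/(-5))*V = (-3/7*(-⅕))*V = 3*V/35)
(-50 + O(-9))*(x(6, F)*3) = (-50 + I*√5)*(((3/35)*6)*3) = (-50 + I*√5)*((18/35)*3) = (-50 + I*√5)*(54/35) = -540/7 + 54*I*√5/35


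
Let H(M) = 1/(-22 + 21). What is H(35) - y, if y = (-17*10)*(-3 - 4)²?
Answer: 8329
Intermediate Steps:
H(M) = -1 (H(M) = 1/(-1) = -1)
y = -8330 (y = -170*(-7)² = -170*49 = -8330)
H(35) - y = -1 - 1*(-8330) = -1 + 8330 = 8329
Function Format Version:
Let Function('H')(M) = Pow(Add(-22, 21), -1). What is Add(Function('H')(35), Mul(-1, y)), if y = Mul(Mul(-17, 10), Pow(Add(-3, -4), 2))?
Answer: 8329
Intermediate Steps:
Function('H')(M) = -1 (Function('H')(M) = Pow(-1, -1) = -1)
y = -8330 (y = Mul(-170, Pow(-7, 2)) = Mul(-170, 49) = -8330)
Add(Function('H')(35), Mul(-1, y)) = Add(-1, Mul(-1, -8330)) = Add(-1, 8330) = 8329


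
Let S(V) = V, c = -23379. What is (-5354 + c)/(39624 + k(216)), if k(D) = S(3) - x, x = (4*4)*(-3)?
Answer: -28733/39675 ≈ -0.72421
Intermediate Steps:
x = -48 (x = 16*(-3) = -48)
k(D) = 51 (k(D) = 3 - 1*(-48) = 3 + 48 = 51)
(-5354 + c)/(39624 + k(216)) = (-5354 - 23379)/(39624 + 51) = -28733/39675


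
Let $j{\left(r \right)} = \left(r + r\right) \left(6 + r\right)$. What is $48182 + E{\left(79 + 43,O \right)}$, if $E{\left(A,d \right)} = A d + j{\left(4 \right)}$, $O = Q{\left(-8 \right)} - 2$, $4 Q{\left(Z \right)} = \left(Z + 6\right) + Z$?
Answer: $47713$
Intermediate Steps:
$j{\left(r \right)} = 2 r \left(6 + r\right)$
$Q{\left(Z \right)} = \frac{3}{2} + \frac{Z}{2}$ ($Q{\left(Z \right)} = \frac{\left(Z + 6\right) + Z}{4} = \frac{\left(6 + Z\right) + Z}{4} = \frac{6 + 2 Z}{4} = \frac{3}{2} + \frac{Z}{2}$)
$O = - \frac{9}{2}$ ($O = \left(\frac{3}{2} + \frac{1}{2} \left(-8\right)\right) - 2 = \left(\frac{3}{2} - 4\right) - 2 = - \frac{5}{2} - 2 = - \frac{9}{2} \approx -4.5$)
$E{\left(A,d \right)} = 80 + A d$ ($E{\left(A,d \right)} = A d + 2 \cdot 4 \left(6 + 4\right) = A d + 2 \cdot 4 \cdot 10 = A d + 80 = 80 + A d$)
$48182 + E{\left(79 + 43,O \right)} = 48182 + \left(80 + \left(79 + 43\right) \left(- \frac{9}{2}\right)\right) = 48182 + \left(80 + 122 \left(- \frac{9}{2}\right)\right) = 48182 + \left(80 - 549\right) = 48182 - 469 = 47713$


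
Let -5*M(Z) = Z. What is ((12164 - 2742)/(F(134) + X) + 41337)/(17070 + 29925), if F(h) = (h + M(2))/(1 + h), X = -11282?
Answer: 52460291664/59641996765 ≈ 0.87959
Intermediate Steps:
M(Z) = -Z/5
F(h) = (-2/5 + h)/(1 + h) (F(h) = (h - 1/5*2)/(1 + h) = (h - 2/5)/(1 + h) = (-2/5 + h)/(1 + h))
((12164 - 2742)/(F(134) + X) + 41337)/(17070 + 29925) = ((12164 - 2742)/((-2/5 + 134)/(1 + 134) - 11282) + 41337)/(17070 + 29925) = (9422/((668/5)/135 - 11282) + 41337)/46995 = (9422/((1/135)*(668/5) - 11282) + 41337)*(1/46995) = (9422/(668/675 - 11282) + 41337)*(1/46995) = (9422/(-7614682/675) + 41337)*(1/46995) = (9422*(-675/7614682) + 41337)*(1/46995) = (-3179925/3807341 + 41337)*(1/46995) = (157380874992/3807341)*(1/46995) = 52460291664/59641996765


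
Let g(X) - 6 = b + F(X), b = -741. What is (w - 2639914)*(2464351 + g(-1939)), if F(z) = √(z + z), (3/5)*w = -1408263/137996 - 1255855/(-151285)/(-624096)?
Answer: -397210427126479672389577708/61073814741687 - 5159381035050652989941*I*√3878/1954362071733984 ≈ -6.5038e+12 - 1.644e+8*I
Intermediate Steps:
w = -33240811104352565/1954362071733984 (w = 5*(-1408263/137996 - 1255855/(-151285)/(-624096))/3 = 5*(-1408263*1/137996 - 1255855*(-1/151285)*(-1/624096))/3 = 5*(-1408263/137996 + (251171/30257)*(-1/624096))/3 = 5*(-1408263/137996 - 251171/18883272672)/3 = (5/3)*(-6648162220870513/651454023911328) = -33240811104352565/1954362071733984 ≈ -17.009)
F(z) = √2*√z (F(z) = √(2*z) = √2*√z)
g(X) = -735 + √2*√X (g(X) = 6 + (-741 + √2*√X) = -735 + √2*√X)
(w - 2639914)*(2464351 + g(-1939)) = (-33240811104352565/1954362071733984 - 2639914)*(2464351 + (-735 + √2*√(-1939))) = -5159381035050652989941*(2464351 + (-735 + √2*(I*√1939)))/1954362071733984 = -5159381035050652989941*(2464351 + (-735 + I*√3878))/1954362071733984 = -5159381035050652989941*(2463616 + I*√3878)/1954362071733984 = -397210427126479672389577708/61073814741687 - 5159381035050652989941*I*√3878/1954362071733984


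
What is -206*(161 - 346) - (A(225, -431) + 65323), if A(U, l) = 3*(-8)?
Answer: -27189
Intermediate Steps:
A(U, l) = -24
-206*(161 - 346) - (A(225, -431) + 65323) = -206*(161 - 346) - (-24 + 65323) = -206*(-185) - 1*65299 = 38110 - 65299 = -27189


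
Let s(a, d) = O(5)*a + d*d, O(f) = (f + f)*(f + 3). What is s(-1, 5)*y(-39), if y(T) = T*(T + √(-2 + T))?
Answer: -83655 + 2145*I*√41 ≈ -83655.0 + 13735.0*I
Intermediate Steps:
O(f) = 2*f*(3 + f) (O(f) = (2*f)*(3 + f) = 2*f*(3 + f))
s(a, d) = d² + 80*a (s(a, d) = (2*5*(3 + 5))*a + d*d = (2*5*8)*a + d² = 80*a + d² = d² + 80*a)
s(-1, 5)*y(-39) = (5² + 80*(-1))*(-39*(-39 + √(-2 - 39))) = (25 - 80)*(-39*(-39 + √(-41))) = -(-2145)*(-39 + I*√41) = -55*(1521 - 39*I*√41) = -83655 + 2145*I*√41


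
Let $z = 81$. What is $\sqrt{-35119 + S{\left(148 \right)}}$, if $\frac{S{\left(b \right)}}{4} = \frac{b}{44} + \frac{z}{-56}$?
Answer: $\frac{i \sqrt{832700330}}{154} \approx 187.38 i$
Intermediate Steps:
$S{\left(b \right)} = - \frac{81}{14} + \frac{b}{11}$ ($S{\left(b \right)} = 4 \left(\frac{b}{44} + \frac{81}{-56}\right) = 4 \left(b \frac{1}{44} + 81 \left(- \frac{1}{56}\right)\right) = 4 \left(\frac{b}{44} - \frac{81}{56}\right) = 4 \left(- \frac{81}{56} + \frac{b}{44}\right) = - \frac{81}{14} + \frac{b}{11}$)
$\sqrt{-35119 + S{\left(148 \right)}} = \sqrt{-35119 + \left(- \frac{81}{14} + \frac{1}{11} \cdot 148\right)} = \sqrt{-35119 + \left(- \frac{81}{14} + \frac{148}{11}\right)} = \sqrt{-35119 + \frac{1181}{154}} = \sqrt{- \frac{5407145}{154}} = \frac{i \sqrt{832700330}}{154}$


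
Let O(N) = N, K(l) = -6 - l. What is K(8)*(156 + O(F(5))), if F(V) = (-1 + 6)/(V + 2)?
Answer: -2194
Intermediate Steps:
F(V) = 5/(2 + V)
K(8)*(156 + O(F(5))) = (-6 - 1*8)*(156 + 5/(2 + 5)) = (-6 - 8)*(156 + 5/7) = -14*(156 + 5*(⅐)) = -14*(156 + 5/7) = -14*1097/7 = -2194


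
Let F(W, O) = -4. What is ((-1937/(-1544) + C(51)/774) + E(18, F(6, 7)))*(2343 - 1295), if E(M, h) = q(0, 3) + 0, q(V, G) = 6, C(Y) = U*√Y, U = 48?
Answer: 1467331/193 + 8384*√51/129 ≈ 8066.9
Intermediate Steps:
C(Y) = 48*√Y
E(M, h) = 6 (E(M, h) = 6 + 0 = 6)
((-1937/(-1544) + C(51)/774) + E(18, F(6, 7)))*(2343 - 1295) = ((-1937/(-1544) + (48*√51)/774) + 6)*(2343 - 1295) = ((-1937*(-1/1544) + (48*√51)*(1/774)) + 6)*1048 = ((1937/1544 + 8*√51/129) + 6)*1048 = (11201/1544 + 8*√51/129)*1048 = 1467331/193 + 8384*√51/129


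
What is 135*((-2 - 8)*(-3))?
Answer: 4050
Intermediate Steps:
135*((-2 - 8)*(-3)) = 135*(-10*(-3)) = 135*30 = 4050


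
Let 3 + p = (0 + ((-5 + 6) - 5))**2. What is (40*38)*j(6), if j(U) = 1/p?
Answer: 1520/13 ≈ 116.92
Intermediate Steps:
p = 13 (p = -3 + (0 + ((-5 + 6) - 5))**2 = -3 + (0 + (1 - 5))**2 = -3 + (0 - 4)**2 = -3 + (-4)**2 = -3 + 16 = 13)
j(U) = 1/13
(40*38)*j(6) = (40*38)*(1/13) = 1520*(1/13) = 1520/13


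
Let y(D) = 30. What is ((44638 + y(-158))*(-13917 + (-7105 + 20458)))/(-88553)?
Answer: 25192752/88553 ≈ 284.49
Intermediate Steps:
((44638 + y(-158))*(-13917 + (-7105 + 20458)))/(-88553) = ((44638 + 30)*(-13917 + (-7105 + 20458)))/(-88553) = (44668*(-13917 + 13353))*(-1/88553) = (44668*(-564))*(-1/88553) = -25192752*(-1/88553) = 25192752/88553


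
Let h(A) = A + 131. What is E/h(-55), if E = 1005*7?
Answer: 7035/76 ≈ 92.566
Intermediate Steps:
h(A) = 131 + A
E = 7035
E/h(-55) = 7035/(131 - 55) = 7035/76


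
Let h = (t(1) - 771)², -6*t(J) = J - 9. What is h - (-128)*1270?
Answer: 6794521/9 ≈ 7.5495e+5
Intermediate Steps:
t(J) = 3/2 - J/6 (t(J) = -(J - 9)/6 = -(-9 + J)/6 = 3/2 - J/6)
h = 5331481/9 (h = ((3/2 - ⅙*1) - 771)² = ((3/2 - ⅙) - 771)² = (4/3 - 771)² = (-2309/3)² = 5331481/9 ≈ 5.9239e+5)
h - (-128)*1270 = 5331481/9 - (-128)*1270 = 5331481/9 - 1*(-162560) = 5331481/9 + 162560 = 6794521/9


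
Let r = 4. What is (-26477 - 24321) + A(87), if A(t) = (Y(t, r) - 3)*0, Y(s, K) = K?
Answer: -50798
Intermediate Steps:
A(t) = 0 (A(t) = (4 - 3)*0 = 1*0 = 0)
(-26477 - 24321) + A(87) = (-26477 - 24321) + 0 = -50798 + 0 = -50798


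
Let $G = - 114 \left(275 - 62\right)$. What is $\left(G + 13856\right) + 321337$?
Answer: $310911$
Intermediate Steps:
$G = -24282$ ($G = \left(-114\right) 213 = -24282$)
$\left(G + 13856\right) + 321337 = \left(-24282 + 13856\right) + 321337 = -10426 + 321337 = 310911$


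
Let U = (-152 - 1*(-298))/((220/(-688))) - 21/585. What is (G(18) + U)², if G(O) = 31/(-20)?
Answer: 15453382104241/73616400 ≈ 2.0992e+5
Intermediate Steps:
G(O) = -31/20 (G(O) = 31*(-1/20) = -31/20)
U = -195889/429 (U = (-152 + 298)/((220*(-1/688))) - 21*1/585 = 146/(-55/172) - 7/195 = 146*(-172/55) - 7/195 = -25112/55 - 7/195 = -195889/429 ≈ -456.62)
(G(18) + U)² = (-31/20 - 195889/429)² = (-3931079/8580)² = 15453382104241/73616400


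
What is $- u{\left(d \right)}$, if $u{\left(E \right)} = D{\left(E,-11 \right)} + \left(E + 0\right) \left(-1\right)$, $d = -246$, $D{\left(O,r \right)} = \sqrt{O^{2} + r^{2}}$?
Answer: $-246 - \sqrt{60637} \approx -492.25$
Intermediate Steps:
$u{\left(E \right)} = \sqrt{121 + E^{2}} - E$ ($u{\left(E \right)} = \sqrt{E^{2} + \left(-11\right)^{2}} + \left(E + 0\right) \left(-1\right) = \sqrt{E^{2} + 121} + E \left(-1\right) = \sqrt{121 + E^{2}} - E$)
$- u{\left(d \right)} = - (\sqrt{121 + \left(-246\right)^{2}} - -246) = - (\sqrt{121 + 60516} + 246) = - (\sqrt{60637} + 246) = - (246 + \sqrt{60637}) = -246 - \sqrt{60637}$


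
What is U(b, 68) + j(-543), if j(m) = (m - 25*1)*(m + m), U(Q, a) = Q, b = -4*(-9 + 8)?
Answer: 616852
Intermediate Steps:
b = 4 (b = -4*(-1) = 4)
j(m) = 2*m*(-25 + m) (j(m) = (m - 25)*(2*m) = (-25 + m)*(2*m) = 2*m*(-25 + m))
U(b, 68) + j(-543) = 4 + 2*(-543)*(-25 - 543) = 4 + 2*(-543)*(-568) = 4 + 616848 = 616852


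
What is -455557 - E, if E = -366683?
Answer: -88874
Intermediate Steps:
-455557 - E = -455557 - 1*(-366683) = -455557 + 366683 = -88874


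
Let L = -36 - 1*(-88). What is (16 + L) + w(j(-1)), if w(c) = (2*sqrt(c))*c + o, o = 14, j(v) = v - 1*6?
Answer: 82 - 14*I*sqrt(7) ≈ 82.0 - 37.041*I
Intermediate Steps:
j(v) = -6 + v (j(v) = v - 6 = -6 + v)
L = 52 (L = -36 + 88 = 52)
w(c) = 14 + 2*c**(3/2) (w(c) = (2*sqrt(c))*c + 14 = 2*c**(3/2) + 14 = 14 + 2*c**(3/2))
(16 + L) + w(j(-1)) = (16 + 52) + (14 + 2*(-6 - 1)**(3/2)) = 68 + (14 + 2*(-7)**(3/2)) = 68 + (14 + 2*(-7*I*sqrt(7))) = 68 + (14 - 14*I*sqrt(7)) = 82 - 14*I*sqrt(7)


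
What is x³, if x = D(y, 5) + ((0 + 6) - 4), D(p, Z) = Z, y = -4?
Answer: 343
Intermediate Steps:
x = 7 (x = 5 + ((0 + 6) - 4) = 5 + (6 - 4) = 5 + 2 = 7)
x³ = 7³ = 343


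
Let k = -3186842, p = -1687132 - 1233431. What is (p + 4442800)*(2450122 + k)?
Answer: -1121462442640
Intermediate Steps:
p = -2920563
(p + 4442800)*(2450122 + k) = (-2920563 + 4442800)*(2450122 - 3186842) = 1522237*(-736720) = -1121462442640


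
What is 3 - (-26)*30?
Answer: 783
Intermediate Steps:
3 - (-26)*30 = 3 - 26*(-30) = 3 + 780 = 783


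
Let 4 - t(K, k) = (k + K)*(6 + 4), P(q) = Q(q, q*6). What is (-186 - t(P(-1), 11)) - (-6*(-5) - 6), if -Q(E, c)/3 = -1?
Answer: -74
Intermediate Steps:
Q(E, c) = 3 (Q(E, c) = -3*(-1) = 3)
P(q) = 3
t(K, k) = 4 - 10*K - 10*k (t(K, k) = 4 - (k + K)*(6 + 4) = 4 - (K + k)*10 = 4 - (10*K + 10*k) = 4 + (-10*K - 10*k) = 4 - 10*K - 10*k)
(-186 - t(P(-1), 11)) - (-6*(-5) - 6) = (-186 - (4 - 10*3 - 10*11)) - (-6*(-5) - 6) = (-186 - (4 - 30 - 110)) - (30 - 6) = (-186 - 1*(-136)) - 1*24 = (-186 + 136) - 24 = -50 - 24 = -74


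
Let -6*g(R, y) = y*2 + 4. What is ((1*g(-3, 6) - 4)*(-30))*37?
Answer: 7400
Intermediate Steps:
g(R, y) = -⅔ - y/3 (g(R, y) = -(y*2 + 4)/6 = -(2*y + 4)/6 = -(4 + 2*y)/6 = -⅔ - y/3)
((1*g(-3, 6) - 4)*(-30))*37 = ((1*(-⅔ - ⅓*6) - 4)*(-30))*37 = ((1*(-⅔ - 2) - 4)*(-30))*37 = ((1*(-8/3) - 4)*(-30))*37 = ((-8/3 - 4)*(-30))*37 = -20/3*(-30)*37 = 200*37 = 7400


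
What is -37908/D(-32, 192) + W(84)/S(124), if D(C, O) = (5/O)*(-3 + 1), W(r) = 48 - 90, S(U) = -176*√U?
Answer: 3639168/5 + 21*√31/5456 ≈ 7.2783e+5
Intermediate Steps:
W(r) = -42
D(C, O) = -10/O (D(C, O) = (5/O)*(-2) = -10/O)
-37908/D(-32, 192) + W(84)/S(124) = -37908/((-10/192)) - 42*(-√31/10912) = -37908/((-10*1/192)) - 42*(-√31/10912) = -37908/(-5/96) - 42*(-√31/10912) = -37908*(-96/5) - (-21)*√31/5456 = 3639168/5 + 21*√31/5456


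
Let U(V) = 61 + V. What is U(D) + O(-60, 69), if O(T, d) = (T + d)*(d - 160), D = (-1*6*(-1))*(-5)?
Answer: -788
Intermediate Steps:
D = -30 (D = -6*(-1)*(-5) = 6*(-5) = -30)
O(T, d) = (-160 + d)*(T + d) (O(T, d) = (T + d)*(-160 + d) = (-160 + d)*(T + d))
U(D) + O(-60, 69) = (61 - 30) + (69**2 - 160*(-60) - 160*69 - 60*69) = 31 + (4761 + 9600 - 11040 - 4140) = 31 - 819 = -788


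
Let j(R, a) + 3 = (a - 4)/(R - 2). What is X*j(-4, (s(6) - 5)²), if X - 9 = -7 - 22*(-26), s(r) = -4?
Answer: -27265/3 ≈ -9088.3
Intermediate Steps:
j(R, a) = -3 + (-4 + a)/(-2 + R) (j(R, a) = -3 + (a - 4)/(R - 2) = -3 + (-4 + a)/(-2 + R))
X = 574 (X = 9 + (-7 - 22*(-26)) = 9 + (-7 + 572) = 9 + 565 = 574)
X*j(-4, (s(6) - 5)²) = 574*((2 + (-4 - 5)² - 3*(-4))/(-2 - 4)) = 574*((2 + (-9)² + 12)/(-6)) = 574*(-(2 + 81 + 12)/6) = 574*(-⅙*95) = 574*(-95/6) = -27265/3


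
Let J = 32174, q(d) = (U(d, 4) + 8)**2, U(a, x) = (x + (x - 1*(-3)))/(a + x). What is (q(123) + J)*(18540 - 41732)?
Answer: -12059588946600/16129 ≈ -7.4770e+8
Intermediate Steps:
U(a, x) = (3 + 2*x)/(a + x) (U(a, x) = (x + (x + 3))/(a + x) = (x + (3 + x))/(a + x) = (3 + 2*x)/(a + x))
q(d) = (8 + 11/(4 + d))**2 (q(d) = ((3 + 2*4)/(d + 4) + 8)**2 = ((3 + 8)/(4 + d) + 8)**2 = (11/(4 + d) + 8)**2 = (8 + 11/(4 + d))**2)
(q(123) + J)*(18540 - 41732) = ((43 + 8*123)**2/(4 + 123)**2 + 32174)*(18540 - 41732) = ((43 + 984)**2/127**2 + 32174)*(-23192) = ((1/16129)*1027**2 + 32174)*(-23192) = ((1/16129)*1054729 + 32174)*(-23192) = (1054729/16129 + 32174)*(-23192) = (519989175/16129)*(-23192) = -12059588946600/16129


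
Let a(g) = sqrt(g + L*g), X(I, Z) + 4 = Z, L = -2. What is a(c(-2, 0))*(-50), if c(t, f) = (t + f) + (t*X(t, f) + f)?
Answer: -50*I*sqrt(6) ≈ -122.47*I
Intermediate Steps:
X(I, Z) = -4 + Z
c(t, f) = t + 2*f + t*(-4 + f) (c(t, f) = (t + f) + (t*(-4 + f) + f) = (f + t) + (f + t*(-4 + f)) = t + 2*f + t*(-4 + f))
a(g) = sqrt(-g) (a(g) = sqrt(g - 2*g) = sqrt(-g))
a(c(-2, 0))*(-50) = sqrt(-(-2 + 2*0 - 2*(-4 + 0)))*(-50) = sqrt(-(-2 + 0 - 2*(-4)))*(-50) = sqrt(-(-2 + 0 + 8))*(-50) = sqrt(-1*6)*(-50) = sqrt(-6)*(-50) = (I*sqrt(6))*(-50) = -50*I*sqrt(6)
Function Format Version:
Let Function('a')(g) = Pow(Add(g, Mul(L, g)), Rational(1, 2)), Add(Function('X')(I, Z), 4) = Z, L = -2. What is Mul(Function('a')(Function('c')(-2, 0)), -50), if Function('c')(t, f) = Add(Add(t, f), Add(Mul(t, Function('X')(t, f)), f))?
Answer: Mul(-50, I, Pow(6, Rational(1, 2))) ≈ Mul(-122.47, I)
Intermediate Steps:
Function('X')(I, Z) = Add(-4, Z)
Function('c')(t, f) = Add(t, Mul(2, f), Mul(t, Add(-4, f))) (Function('c')(t, f) = Add(Add(t, f), Add(Mul(t, Add(-4, f)), f)) = Add(Add(f, t), Add(f, Mul(t, Add(-4, f)))) = Add(t, Mul(2, f), Mul(t, Add(-4, f))))
Function('a')(g) = Pow(Mul(-1, g), Rational(1, 2)) (Function('a')(g) = Pow(Add(g, Mul(-2, g)), Rational(1, 2)) = Pow(Mul(-1, g), Rational(1, 2)))
Mul(Function('a')(Function('c')(-2, 0)), -50) = Mul(Pow(Mul(-1, Add(-2, Mul(2, 0), Mul(-2, Add(-4, 0)))), Rational(1, 2)), -50) = Mul(Pow(Mul(-1, Add(-2, 0, Mul(-2, -4))), Rational(1, 2)), -50) = Mul(Pow(Mul(-1, Add(-2, 0, 8)), Rational(1, 2)), -50) = Mul(Pow(Mul(-1, 6), Rational(1, 2)), -50) = Mul(Pow(-6, Rational(1, 2)), -50) = Mul(Mul(I, Pow(6, Rational(1, 2))), -50) = Mul(-50, I, Pow(6, Rational(1, 2)))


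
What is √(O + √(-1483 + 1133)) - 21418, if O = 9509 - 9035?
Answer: -21418 + √(474 + 5*I*√14) ≈ -21396.0 + 0.42957*I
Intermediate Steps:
O = 474
√(O + √(-1483 + 1133)) - 21418 = √(474 + √(-1483 + 1133)) - 21418 = √(474 + √(-350)) - 21418 = √(474 + 5*I*√14) - 21418 = -21418 + √(474 + 5*I*√14)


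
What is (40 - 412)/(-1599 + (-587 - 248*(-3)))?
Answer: 186/721 ≈ 0.25798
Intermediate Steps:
(40 - 412)/(-1599 + (-587 - 248*(-3))) = -372/(-1599 + (-587 + 744)) = -372/(-1599 + 157) = -372/(-1442) = -372*(-1/1442) = 186/721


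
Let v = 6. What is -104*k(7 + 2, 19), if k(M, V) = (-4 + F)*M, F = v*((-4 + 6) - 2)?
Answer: 3744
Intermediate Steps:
F = 0 (F = 6*((-4 + 6) - 2) = 6*(2 - 2) = 6*0 = 0)
k(M, V) = -4*M (k(M, V) = (-4 + 0)*M = -4*M)
-104*k(7 + 2, 19) = -(-416)*(7 + 2) = -(-416)*9 = -104*(-36) = 3744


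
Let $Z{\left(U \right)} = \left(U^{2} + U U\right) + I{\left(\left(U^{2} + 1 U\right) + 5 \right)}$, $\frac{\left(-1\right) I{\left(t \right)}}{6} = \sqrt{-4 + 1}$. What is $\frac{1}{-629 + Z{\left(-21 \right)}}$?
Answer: $\frac{253}{64117} + \frac{6 i \sqrt{3}}{64117} \approx 0.0039459 + 0.00016208 i$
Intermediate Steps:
$I{\left(t \right)} = - 6 i \sqrt{3}$ ($I{\left(t \right)} = - 6 \sqrt{-4 + 1} = - 6 \sqrt{-3} = - 6 i \sqrt{3}$)
$Z{\left(U \right)} = 2 U^{2} - 6 i \sqrt{3}$ ($Z{\left(U \right)} = \left(U^{2} + U U\right) - 6 i \sqrt{3} = \left(U^{2} + U^{2}\right) - 6 i \sqrt{3} = 2 U^{2} - 6 i \sqrt{3}$)
$\frac{1}{-629 + Z{\left(-21 \right)}} = \frac{1}{-629 + \left(2 \left(-21\right)^{2} - 6 i \sqrt{3}\right)} = \frac{1}{-629 + \left(2 \cdot 441 - 6 i \sqrt{3}\right)} = \frac{1}{-629 + \left(882 - 6 i \sqrt{3}\right)} = \frac{1}{253 - 6 i \sqrt{3}}$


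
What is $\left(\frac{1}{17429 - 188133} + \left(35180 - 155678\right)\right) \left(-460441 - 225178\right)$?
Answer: $\frac{14102833570882067}{170704} \approx 8.2616 \cdot 10^{10}$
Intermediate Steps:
$\left(\frac{1}{17429 - 188133} + \left(35180 - 155678\right)\right) \left(-460441 - 225178\right) = \left(\frac{1}{-170704} + \left(35180 - 155678\right)\right) \left(-685619\right) = \left(- \frac{1}{170704} - 120498\right) \left(-685619\right) = \left(- \frac{20569490593}{170704}\right) \left(-685619\right) = \frac{14102833570882067}{170704}$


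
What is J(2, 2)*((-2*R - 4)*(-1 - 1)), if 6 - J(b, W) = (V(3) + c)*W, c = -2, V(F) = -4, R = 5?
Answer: 504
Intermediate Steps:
J(b, W) = 6 + 6*W (J(b, W) = 6 - (-4 - 2)*W = 6 - (-6)*W = 6 + 6*W)
J(2, 2)*((-2*R - 4)*(-1 - 1)) = (6 + 6*2)*((-2*5 - 4)*(-1 - 1)) = (6 + 12)*((-10 - 4)*(-2)) = 18*(-14*(-2)) = 18*28 = 504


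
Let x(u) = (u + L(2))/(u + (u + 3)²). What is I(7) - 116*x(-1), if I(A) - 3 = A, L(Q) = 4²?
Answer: -570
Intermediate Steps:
L(Q) = 16
x(u) = (16 + u)/(u + (3 + u)²) (x(u) = (u + 16)/(u + (u + 3)²) = (16 + u)/(u + (3 + u)²))
I(A) = 3 + A
I(7) - 116*x(-1) = (3 + 7) - 116*(16 - 1)/(-1 + (3 - 1)²) = 10 - 116*15/(-1 + 2²) = 10 - 116*15/(-1 + 4) = 10 - 116*15/3 = 10 - 116*5 = 10 - 580 = -570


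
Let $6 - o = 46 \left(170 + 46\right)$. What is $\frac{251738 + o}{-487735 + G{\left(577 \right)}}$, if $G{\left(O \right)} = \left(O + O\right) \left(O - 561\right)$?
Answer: $- \frac{241808}{469271} \approx -0.51528$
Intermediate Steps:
$o = -9930$ ($o = 6 - 46 \left(170 + 46\right) = 6 - 46 \cdot 216 = 6 - 9936 = -9930$)
$G{\left(O \right)} = 2 O \left(-561 + O\right)$
$\frac{251738 + o}{-487735 + G{\left(577 \right)}} = \frac{251738 - 9930}{-487735 + 2 \cdot 577 \left(-561 + 577\right)} = \frac{241808}{-487735 + 2 \cdot 577 \cdot 16} = \frac{241808}{-487735 + 18464} = \frac{241808}{-469271} = 241808 \left(- \frac{1}{469271}\right) = - \frac{241808}{469271}$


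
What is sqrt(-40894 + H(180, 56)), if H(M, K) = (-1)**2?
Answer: I*sqrt(40893) ≈ 202.22*I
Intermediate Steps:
H(M, K) = 1
sqrt(-40894 + H(180, 56)) = sqrt(-40894 + 1) = sqrt(-40893) = I*sqrt(40893)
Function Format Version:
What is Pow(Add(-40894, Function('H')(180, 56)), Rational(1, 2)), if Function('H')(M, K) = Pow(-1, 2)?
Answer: Mul(I, Pow(40893, Rational(1, 2))) ≈ Mul(202.22, I)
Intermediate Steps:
Function('H')(M, K) = 1
Pow(Add(-40894, Function('H')(180, 56)), Rational(1, 2)) = Pow(Add(-40894, 1), Rational(1, 2)) = Pow(-40893, Rational(1, 2)) = Mul(I, Pow(40893, Rational(1, 2)))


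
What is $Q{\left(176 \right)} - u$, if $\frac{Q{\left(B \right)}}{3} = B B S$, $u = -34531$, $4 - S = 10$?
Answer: $-523037$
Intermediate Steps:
$S = -6$ ($S = 4 - 10 = -6$)
$Q{\left(B \right)} = - 18 B^{2}$ ($Q{\left(B \right)} = 3 B B \left(-6\right) = 3 B^{2} \left(-6\right) = 3 \left(- 6 B^{2}\right) = - 18 B^{2}$)
$Q{\left(176 \right)} - u = - 18 \cdot 176^{2} - -34531 = \left(-18\right) 30976 + 34531 = -557568 + 34531 = -523037$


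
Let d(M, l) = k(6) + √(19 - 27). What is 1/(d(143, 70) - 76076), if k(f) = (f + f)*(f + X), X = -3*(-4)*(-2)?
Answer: -19073/1455117318 - I*√2/2910234636 ≈ -1.3108e-5 - 4.8594e-10*I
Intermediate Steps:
X = -24 (X = 12*(-2) = -24)
k(f) = 2*f*(-24 + f) (k(f) = (f + f)*(f - 24) = (2*f)*(-24 + f) = 2*f*(-24 + f))
d(M, l) = -216 + 2*I*√2 (d(M, l) = 2*6*(-24 + 6) + √(19 - 27) = 2*6*(-18) + √(-8) = -216 + 2*I*√2)
1/(d(143, 70) - 76076) = 1/((-216 + 2*I*√2) - 76076) = 1/(-76292 + 2*I*√2)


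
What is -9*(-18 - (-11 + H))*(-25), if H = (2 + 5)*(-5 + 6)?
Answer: -3150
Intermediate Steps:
H = 7 (H = 7*1 = 7)
-9*(-18 - (-11 + H))*(-25) = -9*(-18 - (-11 + 7))*(-25) = -9*(-18 - 1*(-4))*(-25) = -9*(-18 + 4)*(-25) = -9*(-14)*(-25) = 126*(-25) = -3150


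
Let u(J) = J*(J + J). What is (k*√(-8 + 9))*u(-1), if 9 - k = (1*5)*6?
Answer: -42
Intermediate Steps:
k = -21 (k = 9 - 1*5*6 = 9 - 5*6 = 9 - 1*30 = 9 - 30 = -21)
u(J) = 2*J² (u(J) = J*(2*J) = 2*J²)
(k*√(-8 + 9))*u(-1) = (-21*√(-8 + 9))*(2*(-1)²) = (-21*√1)*(2*1) = -21*1*2 = -21*2 = -42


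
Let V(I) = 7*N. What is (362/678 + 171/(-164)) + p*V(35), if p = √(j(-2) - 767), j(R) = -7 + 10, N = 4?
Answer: -28285/55596 + 56*I*√191 ≈ -0.50876 + 773.94*I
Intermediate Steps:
j(R) = 3
p = 2*I*√191 (p = √(3 - 767) = √(-764) = 2*I*√191 ≈ 27.641*I)
V(I) = 28 (V(I) = 7*4 = 28)
(362/678 + 171/(-164)) + p*V(35) = (362/678 + 171/(-164)) + (2*I*√191)*28 = (362*(1/678) + 171*(-1/164)) + 56*I*√191 = (181/339 - 171/164) + 56*I*√191 = -28285/55596 + 56*I*√191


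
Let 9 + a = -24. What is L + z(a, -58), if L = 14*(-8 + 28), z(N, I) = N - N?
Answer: 280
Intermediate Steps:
a = -33 (a = -9 - 24 = -33)
z(N, I) = 0
L = 280 (L = 14*20 = 280)
L + z(a, -58) = 280 + 0 = 280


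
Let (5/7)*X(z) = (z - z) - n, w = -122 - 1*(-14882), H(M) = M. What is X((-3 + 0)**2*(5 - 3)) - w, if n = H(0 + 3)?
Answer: -73821/5 ≈ -14764.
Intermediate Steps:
n = 3 (n = 0 + 3 = 3)
w = 14760 (w = -122 + 14882 = 14760)
X(z) = -21/5 (X(z) = 7*((z - z) - 1*3)/5 = 7*(0 - 3)/5 = (7/5)*(-3) = -21/5)
X((-3 + 0)**2*(5 - 3)) - w = -21/5 - 1*14760 = -21/5 - 14760 = -73821/5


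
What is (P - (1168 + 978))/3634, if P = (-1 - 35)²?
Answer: -425/1817 ≈ -0.23390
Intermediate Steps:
P = 1296 (P = (-36)² = 1296)
(P - (1168 + 978))/3634 = (1296 - (1168 + 978))/3634 = (1296 - 1*2146)*(1/3634) = (1296 - 2146)*(1/3634) = -850*1/3634 = -425/1817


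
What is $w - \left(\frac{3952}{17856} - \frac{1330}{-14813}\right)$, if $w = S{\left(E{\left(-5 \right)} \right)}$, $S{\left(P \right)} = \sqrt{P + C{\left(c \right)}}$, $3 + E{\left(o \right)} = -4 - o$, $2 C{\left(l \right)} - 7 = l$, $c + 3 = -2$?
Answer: $- \frac{5143091}{16531308} + i \approx -0.31111 + 1.0 i$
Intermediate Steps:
$c = -5$ ($c = -3 - 2 = -5$)
$C{\left(l \right)} = \frac{7}{2} + \frac{l}{2}$
$E{\left(o \right)} = -7 - o$ ($E{\left(o \right)} = -3 - \left(4 + o\right) = -7 - o$)
$S{\left(P \right)} = \sqrt{1 + P}$ ($S{\left(P \right)} = \sqrt{P + \left(\frac{7}{2} + \frac{1}{2} \left(-5\right)\right)} = \sqrt{P + \left(\frac{7}{2} - \frac{5}{2}\right)} = \sqrt{P + 1} = \sqrt{1 + P}$)
$w = i$ ($w = \sqrt{1 - 2} = \sqrt{-1} = i \approx 1.0 i$)
$w - \left(\frac{3952}{17856} - \frac{1330}{-14813}\right) = i - \left(\frac{3952}{17856} - \frac{1330}{-14813}\right) = i - \left(3952 \cdot \frac{1}{17856} - - \frac{1330}{14813}\right) = i - \left(\frac{247}{1116} + \frac{1330}{14813}\right) = i - \frac{5143091}{16531308} = - \frac{5143091}{16531308} + i$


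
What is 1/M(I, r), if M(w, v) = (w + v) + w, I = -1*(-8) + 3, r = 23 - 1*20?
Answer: 1/25 ≈ 0.040000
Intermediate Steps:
r = 3 (r = 23 - 20 = 3)
I = 11 (I = 8 + 3 = 11)
M(w, v) = v + 2*w (M(w, v) = (v + w) + w = v + 2*w)
1/M(I, r) = 1/(3 + 2*11) = 1/(3 + 22) = 1/25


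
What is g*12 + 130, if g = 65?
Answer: 910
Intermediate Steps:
g*12 + 130 = 65*12 + 130 = 780 + 130 = 910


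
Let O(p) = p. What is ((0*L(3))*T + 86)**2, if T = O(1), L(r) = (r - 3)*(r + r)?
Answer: 7396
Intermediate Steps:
L(r) = 2*r*(-3 + r) (L(r) = (-3 + r)*(2*r) = 2*r*(-3 + r))
T = 1
((0*L(3))*T + 86)**2 = ((0*(2*3*(-3 + 3)))*1 + 86)**2 = ((0*(2*3*0))*1 + 86)**2 = ((0*0)*1 + 86)**2 = (0*1 + 86)**2 = (0 + 86)**2 = 86**2 = 7396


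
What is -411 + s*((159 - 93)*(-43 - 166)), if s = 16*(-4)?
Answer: 882405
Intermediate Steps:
s = -64
-411 + s*((159 - 93)*(-43 - 166)) = -411 - 64*(159 - 93)*(-43 - 166) = -411 - 4224*(-209) = -411 - 64*(-13794) = -411 + 882816 = 882405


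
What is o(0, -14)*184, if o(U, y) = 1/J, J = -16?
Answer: -23/2 ≈ -11.500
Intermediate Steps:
o(U, y) = -1/16 (o(U, y) = 1/(-16) = -1/16)
o(0, -14)*184 = -1/16*184 = -23/2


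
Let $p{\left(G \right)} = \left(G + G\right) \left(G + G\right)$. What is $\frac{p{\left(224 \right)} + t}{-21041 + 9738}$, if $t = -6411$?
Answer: $- \frac{194293}{11303} \approx -17.19$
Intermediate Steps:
$p{\left(G \right)} = 4 G^{2}$ ($p{\left(G \right)} = 2 G 2 G = 4 G^{2}$)
$\frac{p{\left(224 \right)} + t}{-21041 + 9738} = \frac{4 \cdot 224^{2} - 6411}{-21041 + 9738} = \frac{4 \cdot 50176 - 6411}{-11303} = \left(200704 - 6411\right) \left(- \frac{1}{11303}\right) = 194293 \left(- \frac{1}{11303}\right) = - \frac{194293}{11303}$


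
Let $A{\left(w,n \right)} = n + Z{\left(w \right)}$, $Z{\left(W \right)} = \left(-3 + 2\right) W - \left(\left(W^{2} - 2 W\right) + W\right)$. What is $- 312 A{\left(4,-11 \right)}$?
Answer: $8424$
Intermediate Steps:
$Z{\left(W \right)} = - W^{2}$ ($Z{\left(W \right)} = - W - \left(W^{2} - W\right) = - W^{2}$)
$A{\left(w,n \right)} = n - w^{2}$
$- 312 A{\left(4,-11 \right)} = - 312 \left(-11 - 4^{2}\right) = - 312 \left(-11 - 16\right) = \left(-312\right) \left(-27\right) = 8424$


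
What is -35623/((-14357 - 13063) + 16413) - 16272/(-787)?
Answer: 207141205/8662509 ≈ 23.912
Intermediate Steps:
-35623/((-14357 - 13063) + 16413) - 16272/(-787) = -35623/(-27420 + 16413) - 16272*(-1/787) = -35623/(-11007) + 16272/787 = -35623*(-1/11007) + 16272/787 = 35623/11007 + 16272/787 = 207141205/8662509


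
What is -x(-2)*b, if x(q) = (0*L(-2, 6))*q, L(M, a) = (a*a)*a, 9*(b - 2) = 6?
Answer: 0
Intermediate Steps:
b = 8/3 (b = 2 + (⅑)*6 = 2 + ⅔ = 8/3 ≈ 2.6667)
L(M, a) = a³ (L(M, a) = a²*a = a³)
x(q) = 0 (x(q) = (0*6³)*q = (0*216)*q = 0*q = 0)
-x(-2)*b = -0*8/3 = -1*0 = 0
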